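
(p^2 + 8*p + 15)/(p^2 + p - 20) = (p + 3)/(p - 4)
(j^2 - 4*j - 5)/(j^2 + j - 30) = (j + 1)/(j + 6)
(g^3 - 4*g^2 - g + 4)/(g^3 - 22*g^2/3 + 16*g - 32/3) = 3*(g^2 - 1)/(3*g^2 - 10*g + 8)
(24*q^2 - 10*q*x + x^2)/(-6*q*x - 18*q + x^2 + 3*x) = (-4*q + x)/(x + 3)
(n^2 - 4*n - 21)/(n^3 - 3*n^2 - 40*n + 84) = (n + 3)/(n^2 + 4*n - 12)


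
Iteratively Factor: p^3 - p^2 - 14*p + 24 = (p - 3)*(p^2 + 2*p - 8) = (p - 3)*(p + 4)*(p - 2)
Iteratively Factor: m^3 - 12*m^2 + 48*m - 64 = (m - 4)*(m^2 - 8*m + 16) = (m - 4)^2*(m - 4)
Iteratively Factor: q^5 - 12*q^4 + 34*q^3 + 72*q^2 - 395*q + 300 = (q - 5)*(q^4 - 7*q^3 - q^2 + 67*q - 60) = (q - 5)*(q - 4)*(q^3 - 3*q^2 - 13*q + 15) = (q - 5)^2*(q - 4)*(q^2 + 2*q - 3) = (q - 5)^2*(q - 4)*(q - 1)*(q + 3)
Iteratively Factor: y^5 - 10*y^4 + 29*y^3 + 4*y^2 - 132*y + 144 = (y + 2)*(y^4 - 12*y^3 + 53*y^2 - 102*y + 72) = (y - 2)*(y + 2)*(y^3 - 10*y^2 + 33*y - 36) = (y - 3)*(y - 2)*(y + 2)*(y^2 - 7*y + 12) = (y - 3)^2*(y - 2)*(y + 2)*(y - 4)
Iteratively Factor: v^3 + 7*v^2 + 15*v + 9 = (v + 1)*(v^2 + 6*v + 9) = (v + 1)*(v + 3)*(v + 3)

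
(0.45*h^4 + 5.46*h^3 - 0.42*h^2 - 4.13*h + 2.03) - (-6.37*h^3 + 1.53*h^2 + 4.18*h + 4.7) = 0.45*h^4 + 11.83*h^3 - 1.95*h^2 - 8.31*h - 2.67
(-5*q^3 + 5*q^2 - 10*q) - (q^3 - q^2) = -6*q^3 + 6*q^2 - 10*q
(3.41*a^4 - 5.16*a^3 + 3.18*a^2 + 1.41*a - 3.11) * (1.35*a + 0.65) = 4.6035*a^5 - 4.7495*a^4 + 0.939*a^3 + 3.9705*a^2 - 3.282*a - 2.0215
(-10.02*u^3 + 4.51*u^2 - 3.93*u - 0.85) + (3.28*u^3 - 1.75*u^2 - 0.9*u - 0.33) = -6.74*u^3 + 2.76*u^2 - 4.83*u - 1.18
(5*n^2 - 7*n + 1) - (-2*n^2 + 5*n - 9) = 7*n^2 - 12*n + 10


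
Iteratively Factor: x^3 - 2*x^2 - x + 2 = (x - 1)*(x^2 - x - 2) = (x - 1)*(x + 1)*(x - 2)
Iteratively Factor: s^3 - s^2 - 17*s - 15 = (s - 5)*(s^2 + 4*s + 3) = (s - 5)*(s + 1)*(s + 3)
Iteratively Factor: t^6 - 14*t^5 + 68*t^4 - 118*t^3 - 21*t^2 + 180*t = (t - 5)*(t^5 - 9*t^4 + 23*t^3 - 3*t^2 - 36*t) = t*(t - 5)*(t^4 - 9*t^3 + 23*t^2 - 3*t - 36) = t*(t - 5)*(t - 3)*(t^3 - 6*t^2 + 5*t + 12) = t*(t - 5)*(t - 3)^2*(t^2 - 3*t - 4) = t*(t - 5)*(t - 4)*(t - 3)^2*(t + 1)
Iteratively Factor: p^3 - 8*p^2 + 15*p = (p - 5)*(p^2 - 3*p) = (p - 5)*(p - 3)*(p)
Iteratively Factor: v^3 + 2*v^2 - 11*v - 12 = (v + 1)*(v^2 + v - 12) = (v - 3)*(v + 1)*(v + 4)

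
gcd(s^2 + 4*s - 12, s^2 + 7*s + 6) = s + 6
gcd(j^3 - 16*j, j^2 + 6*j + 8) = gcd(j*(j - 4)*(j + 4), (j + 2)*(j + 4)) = j + 4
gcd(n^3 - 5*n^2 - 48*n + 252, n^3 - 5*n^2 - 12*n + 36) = n - 6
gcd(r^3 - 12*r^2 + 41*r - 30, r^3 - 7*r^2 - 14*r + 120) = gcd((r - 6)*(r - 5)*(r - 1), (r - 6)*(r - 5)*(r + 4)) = r^2 - 11*r + 30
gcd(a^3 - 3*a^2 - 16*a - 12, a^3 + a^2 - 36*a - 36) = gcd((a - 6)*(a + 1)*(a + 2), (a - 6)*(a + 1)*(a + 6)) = a^2 - 5*a - 6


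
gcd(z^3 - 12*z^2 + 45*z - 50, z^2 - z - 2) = z - 2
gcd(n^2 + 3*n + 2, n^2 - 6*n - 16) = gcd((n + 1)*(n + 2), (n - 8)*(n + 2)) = n + 2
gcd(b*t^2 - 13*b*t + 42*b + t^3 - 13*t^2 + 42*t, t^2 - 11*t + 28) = t - 7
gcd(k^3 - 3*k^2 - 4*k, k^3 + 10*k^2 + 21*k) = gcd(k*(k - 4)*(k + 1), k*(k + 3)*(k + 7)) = k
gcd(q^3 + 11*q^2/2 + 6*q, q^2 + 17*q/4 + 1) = q + 4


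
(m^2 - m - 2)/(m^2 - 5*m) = (m^2 - m - 2)/(m*(m - 5))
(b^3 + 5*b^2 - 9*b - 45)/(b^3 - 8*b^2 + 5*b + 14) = (b^3 + 5*b^2 - 9*b - 45)/(b^3 - 8*b^2 + 5*b + 14)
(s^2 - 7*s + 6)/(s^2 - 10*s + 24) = (s - 1)/(s - 4)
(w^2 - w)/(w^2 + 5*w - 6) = w/(w + 6)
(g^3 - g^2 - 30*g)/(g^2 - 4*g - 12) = g*(g + 5)/(g + 2)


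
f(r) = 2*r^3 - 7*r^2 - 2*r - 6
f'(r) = 6*r^2 - 14*r - 2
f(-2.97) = -114.20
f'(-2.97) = 92.51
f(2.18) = -22.91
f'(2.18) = -4.01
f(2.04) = -22.23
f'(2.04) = -5.59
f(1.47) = -17.71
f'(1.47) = -9.61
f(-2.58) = -81.78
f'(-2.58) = 74.06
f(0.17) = -6.53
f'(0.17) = -4.21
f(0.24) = -6.86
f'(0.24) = -5.01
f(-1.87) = -39.82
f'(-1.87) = 45.16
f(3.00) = -21.00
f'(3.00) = 10.00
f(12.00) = 2418.00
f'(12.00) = 694.00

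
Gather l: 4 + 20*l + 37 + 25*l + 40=45*l + 81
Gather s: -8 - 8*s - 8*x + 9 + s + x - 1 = -7*s - 7*x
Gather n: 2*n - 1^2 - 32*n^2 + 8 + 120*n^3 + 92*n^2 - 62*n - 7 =120*n^3 + 60*n^2 - 60*n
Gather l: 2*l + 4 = 2*l + 4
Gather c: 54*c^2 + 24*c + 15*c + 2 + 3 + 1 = 54*c^2 + 39*c + 6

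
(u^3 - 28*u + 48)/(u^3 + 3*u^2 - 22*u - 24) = (u - 2)/(u + 1)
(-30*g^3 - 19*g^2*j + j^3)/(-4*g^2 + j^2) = (15*g^2 + 2*g*j - j^2)/(2*g - j)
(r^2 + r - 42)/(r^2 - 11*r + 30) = (r + 7)/(r - 5)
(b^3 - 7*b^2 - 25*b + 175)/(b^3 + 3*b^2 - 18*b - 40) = (b^2 - 12*b + 35)/(b^2 - 2*b - 8)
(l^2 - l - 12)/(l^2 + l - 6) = (l - 4)/(l - 2)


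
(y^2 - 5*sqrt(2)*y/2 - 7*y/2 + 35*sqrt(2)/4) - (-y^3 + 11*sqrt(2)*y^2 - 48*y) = y^3 - 11*sqrt(2)*y^2 + y^2 - 5*sqrt(2)*y/2 + 89*y/2 + 35*sqrt(2)/4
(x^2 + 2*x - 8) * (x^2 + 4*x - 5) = x^4 + 6*x^3 - 5*x^2 - 42*x + 40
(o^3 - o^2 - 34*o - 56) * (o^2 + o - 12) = o^5 - 47*o^3 - 78*o^2 + 352*o + 672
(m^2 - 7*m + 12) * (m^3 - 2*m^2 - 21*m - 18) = m^5 - 9*m^4 + 5*m^3 + 105*m^2 - 126*m - 216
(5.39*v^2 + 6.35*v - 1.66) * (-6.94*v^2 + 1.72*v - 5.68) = -37.4066*v^4 - 34.7982*v^3 - 8.1728*v^2 - 38.9232*v + 9.4288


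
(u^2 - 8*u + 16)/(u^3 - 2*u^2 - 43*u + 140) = (u - 4)/(u^2 + 2*u - 35)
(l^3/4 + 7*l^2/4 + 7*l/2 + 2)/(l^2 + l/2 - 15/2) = (l^3 + 7*l^2 + 14*l + 8)/(2*(2*l^2 + l - 15))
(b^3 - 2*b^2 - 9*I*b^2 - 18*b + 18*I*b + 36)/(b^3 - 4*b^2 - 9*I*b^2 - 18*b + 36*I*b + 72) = (b - 2)/(b - 4)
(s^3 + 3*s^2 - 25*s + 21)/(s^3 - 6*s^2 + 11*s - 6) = (s + 7)/(s - 2)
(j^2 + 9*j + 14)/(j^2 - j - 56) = (j + 2)/(j - 8)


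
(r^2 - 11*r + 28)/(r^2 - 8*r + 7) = (r - 4)/(r - 1)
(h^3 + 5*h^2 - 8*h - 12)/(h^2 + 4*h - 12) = h + 1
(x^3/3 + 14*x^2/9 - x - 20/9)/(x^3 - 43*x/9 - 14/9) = (-3*x^3 - 14*x^2 + 9*x + 20)/(-9*x^3 + 43*x + 14)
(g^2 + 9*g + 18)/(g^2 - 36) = (g + 3)/(g - 6)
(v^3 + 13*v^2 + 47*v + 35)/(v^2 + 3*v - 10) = (v^2 + 8*v + 7)/(v - 2)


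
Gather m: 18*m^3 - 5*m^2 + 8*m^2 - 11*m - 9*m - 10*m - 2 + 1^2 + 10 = 18*m^3 + 3*m^2 - 30*m + 9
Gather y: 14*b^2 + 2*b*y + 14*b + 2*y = 14*b^2 + 14*b + y*(2*b + 2)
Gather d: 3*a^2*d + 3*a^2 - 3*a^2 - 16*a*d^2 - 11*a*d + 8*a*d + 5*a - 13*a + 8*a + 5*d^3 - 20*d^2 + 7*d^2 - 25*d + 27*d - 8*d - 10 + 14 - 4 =5*d^3 + d^2*(-16*a - 13) + d*(3*a^2 - 3*a - 6)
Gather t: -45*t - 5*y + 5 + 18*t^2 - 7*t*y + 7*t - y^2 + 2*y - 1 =18*t^2 + t*(-7*y - 38) - y^2 - 3*y + 4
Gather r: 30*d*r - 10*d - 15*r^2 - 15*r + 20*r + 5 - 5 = -10*d - 15*r^2 + r*(30*d + 5)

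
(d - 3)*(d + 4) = d^2 + d - 12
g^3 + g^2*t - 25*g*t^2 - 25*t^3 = (g - 5*t)*(g + t)*(g + 5*t)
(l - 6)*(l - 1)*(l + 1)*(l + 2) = l^4 - 4*l^3 - 13*l^2 + 4*l + 12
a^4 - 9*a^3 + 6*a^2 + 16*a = a*(a - 8)*(a - 2)*(a + 1)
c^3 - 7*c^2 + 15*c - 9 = (c - 3)^2*(c - 1)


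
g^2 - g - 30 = (g - 6)*(g + 5)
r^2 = r^2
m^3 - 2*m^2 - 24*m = m*(m - 6)*(m + 4)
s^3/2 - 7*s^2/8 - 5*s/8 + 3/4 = (s/2 + 1/2)*(s - 2)*(s - 3/4)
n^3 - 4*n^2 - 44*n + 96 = (n - 8)*(n - 2)*(n + 6)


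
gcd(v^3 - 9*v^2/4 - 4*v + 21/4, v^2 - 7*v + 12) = v - 3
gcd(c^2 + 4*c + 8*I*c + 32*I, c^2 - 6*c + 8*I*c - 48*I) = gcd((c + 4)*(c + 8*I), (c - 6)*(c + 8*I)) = c + 8*I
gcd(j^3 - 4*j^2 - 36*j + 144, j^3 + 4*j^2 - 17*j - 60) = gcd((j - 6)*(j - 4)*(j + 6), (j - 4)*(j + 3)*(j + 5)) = j - 4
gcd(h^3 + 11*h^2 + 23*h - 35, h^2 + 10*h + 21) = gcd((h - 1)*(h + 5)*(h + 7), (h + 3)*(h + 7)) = h + 7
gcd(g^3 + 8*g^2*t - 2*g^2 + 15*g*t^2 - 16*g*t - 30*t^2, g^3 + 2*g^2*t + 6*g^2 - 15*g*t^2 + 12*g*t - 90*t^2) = g + 5*t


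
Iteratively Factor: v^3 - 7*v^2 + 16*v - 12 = (v - 2)*(v^2 - 5*v + 6) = (v - 3)*(v - 2)*(v - 2)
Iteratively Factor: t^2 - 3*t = (t - 3)*(t)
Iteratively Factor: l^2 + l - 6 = (l + 3)*(l - 2)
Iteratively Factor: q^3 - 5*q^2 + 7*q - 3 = (q - 1)*(q^2 - 4*q + 3) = (q - 3)*(q - 1)*(q - 1)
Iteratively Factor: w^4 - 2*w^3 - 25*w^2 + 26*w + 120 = (w - 5)*(w^3 + 3*w^2 - 10*w - 24) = (w - 5)*(w + 4)*(w^2 - w - 6) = (w - 5)*(w + 2)*(w + 4)*(w - 3)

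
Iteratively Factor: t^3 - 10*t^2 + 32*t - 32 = (t - 4)*(t^2 - 6*t + 8) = (t - 4)^2*(t - 2)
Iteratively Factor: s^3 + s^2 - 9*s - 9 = (s + 1)*(s^2 - 9) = (s + 1)*(s + 3)*(s - 3)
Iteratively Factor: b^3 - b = (b - 1)*(b^2 + b) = b*(b - 1)*(b + 1)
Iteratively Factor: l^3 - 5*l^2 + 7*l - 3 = (l - 1)*(l^2 - 4*l + 3) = (l - 1)^2*(l - 3)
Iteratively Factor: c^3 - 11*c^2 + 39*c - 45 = (c - 3)*(c^2 - 8*c + 15) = (c - 5)*(c - 3)*(c - 3)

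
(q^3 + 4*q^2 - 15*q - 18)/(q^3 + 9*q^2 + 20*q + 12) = (q - 3)/(q + 2)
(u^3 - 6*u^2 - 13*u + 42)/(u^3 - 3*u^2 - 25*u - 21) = (u - 2)/(u + 1)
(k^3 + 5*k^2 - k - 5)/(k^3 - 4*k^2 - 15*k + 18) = (k^2 + 6*k + 5)/(k^2 - 3*k - 18)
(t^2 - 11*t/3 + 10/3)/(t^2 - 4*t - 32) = (-3*t^2 + 11*t - 10)/(3*(-t^2 + 4*t + 32))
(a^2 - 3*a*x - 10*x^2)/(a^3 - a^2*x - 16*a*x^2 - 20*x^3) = 1/(a + 2*x)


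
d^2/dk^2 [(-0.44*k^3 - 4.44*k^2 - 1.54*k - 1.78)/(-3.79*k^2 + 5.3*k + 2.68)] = (-7.105427357601e-15*k^5 + 5.6843418860808e-14*k^4 + 256.271524*k^3 + 461.494956*k^2 - 101.715096*k + 156.191424)/(54.439939*k^6 - 228.38919*k^5 + 203.895936*k^4 + 174.12196*k^3 - 144.179712*k^2 - 114.20016*k - 19.248832)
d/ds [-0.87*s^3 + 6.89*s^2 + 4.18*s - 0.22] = -2.61*s^2 + 13.78*s + 4.18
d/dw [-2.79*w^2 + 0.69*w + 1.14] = 0.69 - 5.58*w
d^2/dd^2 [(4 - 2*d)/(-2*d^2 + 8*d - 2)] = 2*(3*(2 - d)*(d^2 - 4*d + 1) + 4*(d - 2)^3)/(d^2 - 4*d + 1)^3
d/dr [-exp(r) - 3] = -exp(r)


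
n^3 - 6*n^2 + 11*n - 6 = (n - 3)*(n - 2)*(n - 1)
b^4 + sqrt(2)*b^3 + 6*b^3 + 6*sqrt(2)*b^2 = b^2*(b + 6)*(b + sqrt(2))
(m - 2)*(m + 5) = m^2 + 3*m - 10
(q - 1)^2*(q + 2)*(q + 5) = q^4 + 5*q^3 - 3*q^2 - 13*q + 10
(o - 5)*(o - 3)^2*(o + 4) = o^4 - 7*o^3 - 5*o^2 + 111*o - 180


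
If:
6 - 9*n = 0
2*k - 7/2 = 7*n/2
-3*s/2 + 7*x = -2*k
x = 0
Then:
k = 35/12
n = 2/3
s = 35/9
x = 0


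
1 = 1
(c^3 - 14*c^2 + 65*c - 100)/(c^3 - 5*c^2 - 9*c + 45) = (c^2 - 9*c + 20)/(c^2 - 9)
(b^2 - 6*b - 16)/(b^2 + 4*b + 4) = (b - 8)/(b + 2)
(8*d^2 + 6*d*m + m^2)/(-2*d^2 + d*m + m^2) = (-4*d - m)/(d - m)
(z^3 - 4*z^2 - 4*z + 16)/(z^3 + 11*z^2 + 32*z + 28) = (z^2 - 6*z + 8)/(z^2 + 9*z + 14)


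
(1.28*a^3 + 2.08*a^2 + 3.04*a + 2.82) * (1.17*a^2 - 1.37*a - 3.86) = 1.4976*a^5 + 0.679999999999999*a^4 - 4.2336*a^3 - 8.8942*a^2 - 15.5978*a - 10.8852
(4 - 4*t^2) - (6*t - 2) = -4*t^2 - 6*t + 6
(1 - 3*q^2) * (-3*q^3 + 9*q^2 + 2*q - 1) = 9*q^5 - 27*q^4 - 9*q^3 + 12*q^2 + 2*q - 1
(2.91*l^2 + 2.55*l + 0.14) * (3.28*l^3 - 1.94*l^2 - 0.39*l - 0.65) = 9.5448*l^5 + 2.7186*l^4 - 5.6227*l^3 - 3.1576*l^2 - 1.7121*l - 0.091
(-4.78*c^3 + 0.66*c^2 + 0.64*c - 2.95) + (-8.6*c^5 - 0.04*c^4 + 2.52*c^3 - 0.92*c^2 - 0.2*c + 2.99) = -8.6*c^5 - 0.04*c^4 - 2.26*c^3 - 0.26*c^2 + 0.44*c + 0.04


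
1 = 1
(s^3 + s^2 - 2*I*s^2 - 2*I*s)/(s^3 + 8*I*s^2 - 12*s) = (s^2 + s - 2*I*s - 2*I)/(s^2 + 8*I*s - 12)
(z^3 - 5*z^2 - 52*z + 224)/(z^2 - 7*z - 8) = (z^2 + 3*z - 28)/(z + 1)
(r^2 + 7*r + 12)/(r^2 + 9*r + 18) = (r + 4)/(r + 6)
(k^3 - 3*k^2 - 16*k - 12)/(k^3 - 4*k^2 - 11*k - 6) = (k + 2)/(k + 1)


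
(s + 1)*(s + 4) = s^2 + 5*s + 4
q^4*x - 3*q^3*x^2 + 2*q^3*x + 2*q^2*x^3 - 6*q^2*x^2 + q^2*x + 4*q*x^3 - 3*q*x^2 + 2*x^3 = (q + 1)*(q - 2*x)*(q - x)*(q*x + x)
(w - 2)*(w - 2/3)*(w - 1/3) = w^3 - 3*w^2 + 20*w/9 - 4/9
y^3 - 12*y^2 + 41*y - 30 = (y - 6)*(y - 5)*(y - 1)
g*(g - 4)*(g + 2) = g^3 - 2*g^2 - 8*g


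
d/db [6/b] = -6/b^2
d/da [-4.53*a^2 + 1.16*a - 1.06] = 1.16 - 9.06*a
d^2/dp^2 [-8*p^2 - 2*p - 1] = -16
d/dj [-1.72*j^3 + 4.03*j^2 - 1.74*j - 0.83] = -5.16*j^2 + 8.06*j - 1.74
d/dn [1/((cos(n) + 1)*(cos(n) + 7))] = 2*(cos(n) + 4)*sin(n)/((cos(n) + 1)^2*(cos(n) + 7)^2)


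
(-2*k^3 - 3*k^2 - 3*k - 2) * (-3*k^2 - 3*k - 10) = 6*k^5 + 15*k^4 + 38*k^3 + 45*k^2 + 36*k + 20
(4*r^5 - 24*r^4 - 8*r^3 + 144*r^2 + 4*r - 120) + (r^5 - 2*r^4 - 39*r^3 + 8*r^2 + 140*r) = 5*r^5 - 26*r^4 - 47*r^3 + 152*r^2 + 144*r - 120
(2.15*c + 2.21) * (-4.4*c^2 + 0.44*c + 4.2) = -9.46*c^3 - 8.778*c^2 + 10.0024*c + 9.282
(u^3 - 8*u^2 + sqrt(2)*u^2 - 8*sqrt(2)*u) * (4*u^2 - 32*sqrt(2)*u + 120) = 4*u^5 - 28*sqrt(2)*u^4 - 32*u^4 + 56*u^3 + 224*sqrt(2)*u^3 - 448*u^2 + 120*sqrt(2)*u^2 - 960*sqrt(2)*u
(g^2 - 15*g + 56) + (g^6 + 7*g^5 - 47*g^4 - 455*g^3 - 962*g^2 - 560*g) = g^6 + 7*g^5 - 47*g^4 - 455*g^3 - 961*g^2 - 575*g + 56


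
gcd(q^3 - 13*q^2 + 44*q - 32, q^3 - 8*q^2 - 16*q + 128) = q^2 - 12*q + 32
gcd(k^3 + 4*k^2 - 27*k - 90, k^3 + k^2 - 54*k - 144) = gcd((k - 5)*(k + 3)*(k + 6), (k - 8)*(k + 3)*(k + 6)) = k^2 + 9*k + 18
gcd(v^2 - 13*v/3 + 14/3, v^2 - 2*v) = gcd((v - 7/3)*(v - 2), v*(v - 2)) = v - 2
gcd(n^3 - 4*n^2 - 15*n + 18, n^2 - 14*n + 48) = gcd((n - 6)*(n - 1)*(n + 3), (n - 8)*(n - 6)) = n - 6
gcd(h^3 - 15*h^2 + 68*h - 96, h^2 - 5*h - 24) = h - 8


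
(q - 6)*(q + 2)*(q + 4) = q^3 - 28*q - 48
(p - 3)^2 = p^2 - 6*p + 9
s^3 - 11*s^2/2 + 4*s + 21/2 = (s - 7/2)*(s - 3)*(s + 1)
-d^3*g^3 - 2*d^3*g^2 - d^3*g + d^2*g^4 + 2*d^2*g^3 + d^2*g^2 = g*(-d + g)*(d*g + d)^2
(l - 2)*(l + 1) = l^2 - l - 2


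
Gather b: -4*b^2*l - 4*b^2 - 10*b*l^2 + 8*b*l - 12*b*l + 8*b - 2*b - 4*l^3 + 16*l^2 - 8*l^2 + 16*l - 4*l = b^2*(-4*l - 4) + b*(-10*l^2 - 4*l + 6) - 4*l^3 + 8*l^2 + 12*l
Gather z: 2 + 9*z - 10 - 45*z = -36*z - 8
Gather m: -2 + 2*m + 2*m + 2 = 4*m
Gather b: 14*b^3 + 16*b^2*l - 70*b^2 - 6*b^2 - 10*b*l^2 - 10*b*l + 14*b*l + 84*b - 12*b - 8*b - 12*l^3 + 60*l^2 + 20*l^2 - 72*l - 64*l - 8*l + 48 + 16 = 14*b^3 + b^2*(16*l - 76) + b*(-10*l^2 + 4*l + 64) - 12*l^3 + 80*l^2 - 144*l + 64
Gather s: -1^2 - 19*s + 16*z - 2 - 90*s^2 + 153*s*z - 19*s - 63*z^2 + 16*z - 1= -90*s^2 + s*(153*z - 38) - 63*z^2 + 32*z - 4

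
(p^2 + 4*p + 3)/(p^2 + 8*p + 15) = (p + 1)/(p + 5)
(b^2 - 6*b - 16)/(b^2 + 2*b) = (b - 8)/b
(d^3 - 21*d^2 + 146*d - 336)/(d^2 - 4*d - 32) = (d^2 - 13*d + 42)/(d + 4)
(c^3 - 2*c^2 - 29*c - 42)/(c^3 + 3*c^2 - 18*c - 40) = (c^2 - 4*c - 21)/(c^2 + c - 20)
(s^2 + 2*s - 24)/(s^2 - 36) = (s - 4)/(s - 6)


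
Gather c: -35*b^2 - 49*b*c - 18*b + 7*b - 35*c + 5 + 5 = -35*b^2 - 11*b + c*(-49*b - 35) + 10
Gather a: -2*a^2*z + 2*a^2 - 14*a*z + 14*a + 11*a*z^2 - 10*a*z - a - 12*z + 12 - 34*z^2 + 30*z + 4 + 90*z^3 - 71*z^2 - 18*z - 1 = a^2*(2 - 2*z) + a*(11*z^2 - 24*z + 13) + 90*z^3 - 105*z^2 + 15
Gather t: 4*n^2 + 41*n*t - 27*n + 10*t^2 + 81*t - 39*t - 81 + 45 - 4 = 4*n^2 - 27*n + 10*t^2 + t*(41*n + 42) - 40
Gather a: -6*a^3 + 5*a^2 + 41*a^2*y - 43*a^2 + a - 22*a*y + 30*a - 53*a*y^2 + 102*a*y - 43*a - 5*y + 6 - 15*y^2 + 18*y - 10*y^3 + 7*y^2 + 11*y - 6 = -6*a^3 + a^2*(41*y - 38) + a*(-53*y^2 + 80*y - 12) - 10*y^3 - 8*y^2 + 24*y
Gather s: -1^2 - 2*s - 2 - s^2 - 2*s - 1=-s^2 - 4*s - 4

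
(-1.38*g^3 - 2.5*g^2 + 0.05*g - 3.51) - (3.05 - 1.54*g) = -1.38*g^3 - 2.5*g^2 + 1.59*g - 6.56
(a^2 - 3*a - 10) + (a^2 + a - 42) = 2*a^2 - 2*a - 52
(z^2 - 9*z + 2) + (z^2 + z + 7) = 2*z^2 - 8*z + 9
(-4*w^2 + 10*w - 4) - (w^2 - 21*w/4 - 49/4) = -5*w^2 + 61*w/4 + 33/4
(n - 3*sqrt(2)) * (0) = 0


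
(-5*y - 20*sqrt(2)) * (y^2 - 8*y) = -5*y^3 - 20*sqrt(2)*y^2 + 40*y^2 + 160*sqrt(2)*y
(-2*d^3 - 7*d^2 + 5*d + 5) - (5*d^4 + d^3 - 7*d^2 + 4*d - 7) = -5*d^4 - 3*d^3 + d + 12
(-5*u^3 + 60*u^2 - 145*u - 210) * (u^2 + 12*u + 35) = -5*u^5 + 400*u^3 + 150*u^2 - 7595*u - 7350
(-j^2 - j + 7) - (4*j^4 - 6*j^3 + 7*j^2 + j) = -4*j^4 + 6*j^3 - 8*j^2 - 2*j + 7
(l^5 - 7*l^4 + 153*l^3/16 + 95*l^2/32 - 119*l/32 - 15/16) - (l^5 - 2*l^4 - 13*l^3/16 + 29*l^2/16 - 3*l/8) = -5*l^4 + 83*l^3/8 + 37*l^2/32 - 107*l/32 - 15/16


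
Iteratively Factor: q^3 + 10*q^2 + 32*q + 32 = (q + 2)*(q^2 + 8*q + 16) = (q + 2)*(q + 4)*(q + 4)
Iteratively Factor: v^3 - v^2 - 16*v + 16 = (v - 1)*(v^2 - 16) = (v - 1)*(v + 4)*(v - 4)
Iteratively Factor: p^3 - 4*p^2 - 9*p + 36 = (p - 3)*(p^2 - p - 12) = (p - 3)*(p + 3)*(p - 4)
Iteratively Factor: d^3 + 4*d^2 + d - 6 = (d + 2)*(d^2 + 2*d - 3) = (d - 1)*(d + 2)*(d + 3)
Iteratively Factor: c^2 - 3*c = (c)*(c - 3)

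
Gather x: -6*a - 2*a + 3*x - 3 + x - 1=-8*a + 4*x - 4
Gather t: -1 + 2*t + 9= 2*t + 8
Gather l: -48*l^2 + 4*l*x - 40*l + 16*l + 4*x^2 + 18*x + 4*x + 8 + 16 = -48*l^2 + l*(4*x - 24) + 4*x^2 + 22*x + 24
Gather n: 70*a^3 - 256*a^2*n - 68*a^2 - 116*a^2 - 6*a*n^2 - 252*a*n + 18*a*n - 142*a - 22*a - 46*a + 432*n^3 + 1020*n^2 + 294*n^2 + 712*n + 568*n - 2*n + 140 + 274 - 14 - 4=70*a^3 - 184*a^2 - 210*a + 432*n^3 + n^2*(1314 - 6*a) + n*(-256*a^2 - 234*a + 1278) + 396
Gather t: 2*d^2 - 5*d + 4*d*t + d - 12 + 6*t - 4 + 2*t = 2*d^2 - 4*d + t*(4*d + 8) - 16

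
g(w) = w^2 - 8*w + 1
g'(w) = 2*w - 8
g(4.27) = -14.93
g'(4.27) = 0.54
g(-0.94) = 9.40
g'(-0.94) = -9.88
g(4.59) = -14.65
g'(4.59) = 1.18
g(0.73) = -4.31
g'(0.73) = -6.54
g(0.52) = -2.89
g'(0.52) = -6.96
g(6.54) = -8.55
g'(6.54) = 5.08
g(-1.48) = 15.03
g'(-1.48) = -10.96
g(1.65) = -9.48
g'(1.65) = -4.70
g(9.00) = 10.00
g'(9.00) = 10.00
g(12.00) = 49.00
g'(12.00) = 16.00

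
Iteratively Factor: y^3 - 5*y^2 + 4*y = (y - 1)*(y^2 - 4*y) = (y - 4)*(y - 1)*(y)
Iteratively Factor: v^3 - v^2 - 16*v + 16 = (v + 4)*(v^2 - 5*v + 4) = (v - 4)*(v + 4)*(v - 1)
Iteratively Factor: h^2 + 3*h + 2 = (h + 2)*(h + 1)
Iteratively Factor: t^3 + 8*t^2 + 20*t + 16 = (t + 2)*(t^2 + 6*t + 8) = (t + 2)*(t + 4)*(t + 2)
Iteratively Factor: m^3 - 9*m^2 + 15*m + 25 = (m - 5)*(m^2 - 4*m - 5) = (m - 5)^2*(m + 1)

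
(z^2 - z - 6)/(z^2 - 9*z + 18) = (z + 2)/(z - 6)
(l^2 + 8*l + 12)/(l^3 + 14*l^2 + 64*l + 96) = (l + 2)/(l^2 + 8*l + 16)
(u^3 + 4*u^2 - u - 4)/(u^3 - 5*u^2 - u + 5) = (u + 4)/(u - 5)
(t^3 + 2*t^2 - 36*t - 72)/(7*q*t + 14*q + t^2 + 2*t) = (t^2 - 36)/(7*q + t)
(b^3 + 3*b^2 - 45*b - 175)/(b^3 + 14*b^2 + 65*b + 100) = (b - 7)/(b + 4)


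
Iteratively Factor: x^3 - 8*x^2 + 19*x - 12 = (x - 3)*(x^2 - 5*x + 4) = (x - 3)*(x - 1)*(x - 4)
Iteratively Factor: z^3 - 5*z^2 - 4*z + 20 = (z + 2)*(z^2 - 7*z + 10) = (z - 5)*(z + 2)*(z - 2)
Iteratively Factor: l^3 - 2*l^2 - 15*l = (l + 3)*(l^2 - 5*l) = (l - 5)*(l + 3)*(l)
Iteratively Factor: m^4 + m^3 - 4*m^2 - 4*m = (m + 2)*(m^3 - m^2 - 2*m) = m*(m + 2)*(m^2 - m - 2) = m*(m - 2)*(m + 2)*(m + 1)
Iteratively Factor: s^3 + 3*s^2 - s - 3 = (s + 1)*(s^2 + 2*s - 3) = (s - 1)*(s + 1)*(s + 3)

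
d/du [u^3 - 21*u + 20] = 3*u^2 - 21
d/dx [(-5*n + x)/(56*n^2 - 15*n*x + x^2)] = (56*n^2 - 15*n*x + x^2 - (5*n - x)*(15*n - 2*x))/(56*n^2 - 15*n*x + x^2)^2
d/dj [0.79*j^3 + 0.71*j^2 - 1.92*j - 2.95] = 2.37*j^2 + 1.42*j - 1.92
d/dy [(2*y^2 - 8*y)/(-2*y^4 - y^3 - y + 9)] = 2*(y*(y - 4)*(8*y^3 + 3*y^2 + 1) + 2*(2 - y)*(2*y^4 + y^3 + y - 9))/(2*y^4 + y^3 + y - 9)^2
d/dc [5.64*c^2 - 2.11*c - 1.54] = 11.28*c - 2.11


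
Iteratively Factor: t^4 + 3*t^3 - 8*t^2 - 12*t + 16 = (t + 4)*(t^3 - t^2 - 4*t + 4) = (t - 2)*(t + 4)*(t^2 + t - 2) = (t - 2)*(t + 2)*(t + 4)*(t - 1)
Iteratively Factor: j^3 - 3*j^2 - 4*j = (j + 1)*(j^2 - 4*j) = (j - 4)*(j + 1)*(j)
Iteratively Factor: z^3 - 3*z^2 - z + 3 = (z - 3)*(z^2 - 1) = (z - 3)*(z + 1)*(z - 1)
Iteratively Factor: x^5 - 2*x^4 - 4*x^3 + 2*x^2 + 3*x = (x + 1)*(x^4 - 3*x^3 - x^2 + 3*x) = x*(x + 1)*(x^3 - 3*x^2 - x + 3) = x*(x - 1)*(x + 1)*(x^2 - 2*x - 3) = x*(x - 1)*(x + 1)^2*(x - 3)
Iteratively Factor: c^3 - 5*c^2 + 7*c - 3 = (c - 1)*(c^2 - 4*c + 3) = (c - 1)^2*(c - 3)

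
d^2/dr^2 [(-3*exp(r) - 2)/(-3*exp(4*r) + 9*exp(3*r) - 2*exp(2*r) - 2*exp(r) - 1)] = (243*exp(8*r) - 603*exp(7*r) - 234*exp(6*r) + 1278*exp(5*r) - 378*exp(4*r) + 203*exp(3*r) + 150*exp(2*r) - 14*exp(r) - 1)*exp(r)/(27*exp(12*r) - 243*exp(11*r) + 783*exp(10*r) - 999*exp(9*r) + 225*exp(8*r) + 288*exp(7*r) + 107*exp(6*r) - 156*exp(5*r) - 63*exp(4*r) + 5*exp(3*r) + 18*exp(2*r) + 6*exp(r) + 1)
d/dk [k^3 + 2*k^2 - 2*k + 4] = 3*k^2 + 4*k - 2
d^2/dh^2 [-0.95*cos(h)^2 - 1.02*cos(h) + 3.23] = 1.02*cos(h) + 1.9*cos(2*h)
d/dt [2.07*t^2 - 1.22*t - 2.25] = 4.14*t - 1.22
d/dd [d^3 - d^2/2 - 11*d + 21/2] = 3*d^2 - d - 11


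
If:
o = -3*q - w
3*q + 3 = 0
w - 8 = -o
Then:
No Solution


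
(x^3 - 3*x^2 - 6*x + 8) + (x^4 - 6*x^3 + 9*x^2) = x^4 - 5*x^3 + 6*x^2 - 6*x + 8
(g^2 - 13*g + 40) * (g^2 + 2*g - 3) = g^4 - 11*g^3 + 11*g^2 + 119*g - 120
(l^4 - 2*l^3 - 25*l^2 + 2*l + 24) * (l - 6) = l^5 - 8*l^4 - 13*l^3 + 152*l^2 + 12*l - 144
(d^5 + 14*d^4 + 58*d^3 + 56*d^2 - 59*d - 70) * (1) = d^5 + 14*d^4 + 58*d^3 + 56*d^2 - 59*d - 70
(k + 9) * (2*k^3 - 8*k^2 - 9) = 2*k^4 + 10*k^3 - 72*k^2 - 9*k - 81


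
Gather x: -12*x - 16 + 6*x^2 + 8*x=6*x^2 - 4*x - 16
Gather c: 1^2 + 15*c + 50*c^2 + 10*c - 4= 50*c^2 + 25*c - 3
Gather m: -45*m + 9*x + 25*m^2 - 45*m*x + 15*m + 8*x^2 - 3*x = 25*m^2 + m*(-45*x - 30) + 8*x^2 + 6*x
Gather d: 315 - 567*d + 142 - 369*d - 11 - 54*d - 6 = 440 - 990*d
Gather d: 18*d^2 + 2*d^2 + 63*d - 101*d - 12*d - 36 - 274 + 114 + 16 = 20*d^2 - 50*d - 180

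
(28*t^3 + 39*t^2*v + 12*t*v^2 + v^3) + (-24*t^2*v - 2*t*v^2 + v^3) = 28*t^3 + 15*t^2*v + 10*t*v^2 + 2*v^3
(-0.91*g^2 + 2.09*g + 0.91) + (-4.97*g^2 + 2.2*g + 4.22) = -5.88*g^2 + 4.29*g + 5.13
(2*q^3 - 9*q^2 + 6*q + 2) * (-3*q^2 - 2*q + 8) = -6*q^5 + 23*q^4 + 16*q^3 - 90*q^2 + 44*q + 16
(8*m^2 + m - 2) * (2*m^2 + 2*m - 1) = 16*m^4 + 18*m^3 - 10*m^2 - 5*m + 2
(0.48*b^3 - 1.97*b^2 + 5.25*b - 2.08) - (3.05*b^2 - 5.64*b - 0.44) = 0.48*b^3 - 5.02*b^2 + 10.89*b - 1.64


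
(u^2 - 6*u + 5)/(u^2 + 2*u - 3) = (u - 5)/(u + 3)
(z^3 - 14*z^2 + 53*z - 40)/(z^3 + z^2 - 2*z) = (z^2 - 13*z + 40)/(z*(z + 2))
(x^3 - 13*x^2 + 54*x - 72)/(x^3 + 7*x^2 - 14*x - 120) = (x^2 - 9*x + 18)/(x^2 + 11*x + 30)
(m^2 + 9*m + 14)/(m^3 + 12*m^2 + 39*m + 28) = (m + 2)/(m^2 + 5*m + 4)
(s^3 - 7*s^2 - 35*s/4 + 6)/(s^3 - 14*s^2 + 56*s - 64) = (s^2 + s - 3/4)/(s^2 - 6*s + 8)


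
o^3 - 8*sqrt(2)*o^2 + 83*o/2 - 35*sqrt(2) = (o - 7*sqrt(2)/2)*(o - 5*sqrt(2)/2)*(o - 2*sqrt(2))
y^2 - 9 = (y - 3)*(y + 3)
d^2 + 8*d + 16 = (d + 4)^2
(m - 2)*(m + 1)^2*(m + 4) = m^4 + 4*m^3 - 3*m^2 - 14*m - 8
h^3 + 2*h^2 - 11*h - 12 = (h - 3)*(h + 1)*(h + 4)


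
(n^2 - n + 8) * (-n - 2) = -n^3 - n^2 - 6*n - 16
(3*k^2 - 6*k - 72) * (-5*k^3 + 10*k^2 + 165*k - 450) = -15*k^5 + 60*k^4 + 795*k^3 - 3060*k^2 - 9180*k + 32400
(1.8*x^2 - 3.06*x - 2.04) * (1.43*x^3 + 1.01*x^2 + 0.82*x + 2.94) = 2.574*x^5 - 2.5578*x^4 - 4.5318*x^3 + 0.7224*x^2 - 10.6692*x - 5.9976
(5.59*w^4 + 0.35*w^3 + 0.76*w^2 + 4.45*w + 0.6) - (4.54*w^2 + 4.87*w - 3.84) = 5.59*w^4 + 0.35*w^3 - 3.78*w^2 - 0.42*w + 4.44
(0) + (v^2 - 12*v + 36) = v^2 - 12*v + 36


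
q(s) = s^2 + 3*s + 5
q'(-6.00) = -9.00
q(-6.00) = 23.00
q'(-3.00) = -3.00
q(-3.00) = 5.00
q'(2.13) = 7.26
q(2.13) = 15.93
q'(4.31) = 11.62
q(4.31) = 36.51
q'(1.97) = 6.94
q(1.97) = 14.79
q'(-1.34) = 0.32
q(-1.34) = 2.78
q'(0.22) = 3.44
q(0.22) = 5.71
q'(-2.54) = -2.08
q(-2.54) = 3.83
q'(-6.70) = -10.40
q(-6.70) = 29.79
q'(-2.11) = -1.22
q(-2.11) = 3.12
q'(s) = 2*s + 3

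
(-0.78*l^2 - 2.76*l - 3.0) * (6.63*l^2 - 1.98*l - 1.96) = -5.1714*l^4 - 16.7544*l^3 - 12.8964*l^2 + 11.3496*l + 5.88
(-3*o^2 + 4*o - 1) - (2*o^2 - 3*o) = -5*o^2 + 7*o - 1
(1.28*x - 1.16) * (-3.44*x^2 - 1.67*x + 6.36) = -4.4032*x^3 + 1.8528*x^2 + 10.078*x - 7.3776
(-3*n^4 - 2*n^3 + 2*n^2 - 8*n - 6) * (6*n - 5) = -18*n^5 + 3*n^4 + 22*n^3 - 58*n^2 + 4*n + 30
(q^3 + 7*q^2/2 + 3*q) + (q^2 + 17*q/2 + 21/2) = q^3 + 9*q^2/2 + 23*q/2 + 21/2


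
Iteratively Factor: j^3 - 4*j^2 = (j)*(j^2 - 4*j) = j*(j - 4)*(j)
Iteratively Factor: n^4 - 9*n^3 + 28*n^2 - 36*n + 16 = (n - 4)*(n^3 - 5*n^2 + 8*n - 4) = (n - 4)*(n - 2)*(n^2 - 3*n + 2) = (n - 4)*(n - 2)*(n - 1)*(n - 2)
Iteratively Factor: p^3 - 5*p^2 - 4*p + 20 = (p - 5)*(p^2 - 4) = (p - 5)*(p - 2)*(p + 2)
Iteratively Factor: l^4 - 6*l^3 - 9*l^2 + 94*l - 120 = (l - 3)*(l^3 - 3*l^2 - 18*l + 40) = (l - 3)*(l + 4)*(l^2 - 7*l + 10) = (l - 5)*(l - 3)*(l + 4)*(l - 2)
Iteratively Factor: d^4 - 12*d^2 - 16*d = (d - 4)*(d^3 + 4*d^2 + 4*d) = (d - 4)*(d + 2)*(d^2 + 2*d) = d*(d - 4)*(d + 2)*(d + 2)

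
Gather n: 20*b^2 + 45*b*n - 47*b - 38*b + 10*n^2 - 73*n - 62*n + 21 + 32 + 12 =20*b^2 - 85*b + 10*n^2 + n*(45*b - 135) + 65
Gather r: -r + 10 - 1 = 9 - r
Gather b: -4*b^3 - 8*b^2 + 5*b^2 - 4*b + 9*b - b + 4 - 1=-4*b^3 - 3*b^2 + 4*b + 3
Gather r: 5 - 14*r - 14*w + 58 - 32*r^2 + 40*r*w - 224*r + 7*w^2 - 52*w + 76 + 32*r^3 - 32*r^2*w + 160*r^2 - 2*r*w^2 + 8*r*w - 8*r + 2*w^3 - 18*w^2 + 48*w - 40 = 32*r^3 + r^2*(128 - 32*w) + r*(-2*w^2 + 48*w - 246) + 2*w^3 - 11*w^2 - 18*w + 99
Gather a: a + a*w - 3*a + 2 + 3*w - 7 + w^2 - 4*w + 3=a*(w - 2) + w^2 - w - 2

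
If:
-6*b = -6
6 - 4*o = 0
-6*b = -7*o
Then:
No Solution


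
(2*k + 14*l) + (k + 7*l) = 3*k + 21*l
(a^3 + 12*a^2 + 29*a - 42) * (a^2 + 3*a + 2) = a^5 + 15*a^4 + 67*a^3 + 69*a^2 - 68*a - 84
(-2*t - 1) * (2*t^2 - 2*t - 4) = -4*t^3 + 2*t^2 + 10*t + 4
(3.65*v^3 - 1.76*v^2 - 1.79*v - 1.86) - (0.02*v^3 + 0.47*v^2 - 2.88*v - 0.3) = 3.63*v^3 - 2.23*v^2 + 1.09*v - 1.56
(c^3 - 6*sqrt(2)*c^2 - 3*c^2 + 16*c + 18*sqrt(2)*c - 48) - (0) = c^3 - 6*sqrt(2)*c^2 - 3*c^2 + 16*c + 18*sqrt(2)*c - 48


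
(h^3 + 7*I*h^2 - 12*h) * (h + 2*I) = h^4 + 9*I*h^3 - 26*h^2 - 24*I*h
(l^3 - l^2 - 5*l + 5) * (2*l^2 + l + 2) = 2*l^5 - l^4 - 9*l^3 + 3*l^2 - 5*l + 10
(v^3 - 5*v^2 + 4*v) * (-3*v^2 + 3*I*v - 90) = -3*v^5 + 15*v^4 + 3*I*v^4 - 102*v^3 - 15*I*v^3 + 450*v^2 + 12*I*v^2 - 360*v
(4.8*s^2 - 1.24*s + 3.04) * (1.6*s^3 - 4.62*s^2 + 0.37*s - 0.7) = 7.68*s^5 - 24.16*s^4 + 12.3688*s^3 - 17.8636*s^2 + 1.9928*s - 2.128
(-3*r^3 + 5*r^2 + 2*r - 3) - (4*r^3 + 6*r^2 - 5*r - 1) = -7*r^3 - r^2 + 7*r - 2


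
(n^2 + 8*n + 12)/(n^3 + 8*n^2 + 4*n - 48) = (n + 2)/(n^2 + 2*n - 8)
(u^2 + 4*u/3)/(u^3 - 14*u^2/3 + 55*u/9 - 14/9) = 3*u*(3*u + 4)/(9*u^3 - 42*u^2 + 55*u - 14)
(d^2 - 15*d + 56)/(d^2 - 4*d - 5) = (-d^2 + 15*d - 56)/(-d^2 + 4*d + 5)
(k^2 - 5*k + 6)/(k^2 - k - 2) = (k - 3)/(k + 1)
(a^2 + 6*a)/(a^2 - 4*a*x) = (a + 6)/(a - 4*x)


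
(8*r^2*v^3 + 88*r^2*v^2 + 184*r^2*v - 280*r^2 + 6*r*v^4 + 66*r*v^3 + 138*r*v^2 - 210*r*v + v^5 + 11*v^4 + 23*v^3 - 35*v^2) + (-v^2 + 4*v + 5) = 8*r^2*v^3 + 88*r^2*v^2 + 184*r^2*v - 280*r^2 + 6*r*v^4 + 66*r*v^3 + 138*r*v^2 - 210*r*v + v^5 + 11*v^4 + 23*v^3 - 36*v^2 + 4*v + 5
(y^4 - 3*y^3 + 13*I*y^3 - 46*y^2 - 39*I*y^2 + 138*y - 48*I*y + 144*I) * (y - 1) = y^5 - 4*y^4 + 13*I*y^4 - 43*y^3 - 52*I*y^3 + 184*y^2 - 9*I*y^2 - 138*y + 192*I*y - 144*I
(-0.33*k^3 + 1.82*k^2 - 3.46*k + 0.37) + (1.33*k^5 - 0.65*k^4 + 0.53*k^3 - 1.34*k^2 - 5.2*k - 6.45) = 1.33*k^5 - 0.65*k^4 + 0.2*k^3 + 0.48*k^2 - 8.66*k - 6.08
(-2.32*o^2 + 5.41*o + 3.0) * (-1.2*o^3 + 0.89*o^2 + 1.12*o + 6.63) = 2.784*o^5 - 8.5568*o^4 - 1.3835*o^3 - 6.6524*o^2 + 39.2283*o + 19.89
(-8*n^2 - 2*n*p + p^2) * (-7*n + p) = 56*n^3 + 6*n^2*p - 9*n*p^2 + p^3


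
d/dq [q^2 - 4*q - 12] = 2*q - 4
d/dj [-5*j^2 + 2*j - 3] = 2 - 10*j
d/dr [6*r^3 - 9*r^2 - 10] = 18*r*(r - 1)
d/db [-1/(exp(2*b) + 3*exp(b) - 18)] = (2*exp(b) + 3)*exp(b)/(exp(2*b) + 3*exp(b) - 18)^2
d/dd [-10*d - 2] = -10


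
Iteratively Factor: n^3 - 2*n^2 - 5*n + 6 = (n + 2)*(n^2 - 4*n + 3) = (n - 1)*(n + 2)*(n - 3)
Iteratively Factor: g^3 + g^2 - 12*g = (g + 4)*(g^2 - 3*g) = (g - 3)*(g + 4)*(g)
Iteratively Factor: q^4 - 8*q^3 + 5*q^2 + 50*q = (q)*(q^3 - 8*q^2 + 5*q + 50) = q*(q - 5)*(q^2 - 3*q - 10) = q*(q - 5)^2*(q + 2)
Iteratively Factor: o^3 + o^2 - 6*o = (o)*(o^2 + o - 6) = o*(o - 2)*(o + 3)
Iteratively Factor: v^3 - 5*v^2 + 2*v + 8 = (v - 4)*(v^2 - v - 2) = (v - 4)*(v - 2)*(v + 1)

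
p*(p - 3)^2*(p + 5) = p^4 - p^3 - 21*p^2 + 45*p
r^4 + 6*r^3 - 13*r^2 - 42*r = r*(r - 3)*(r + 2)*(r + 7)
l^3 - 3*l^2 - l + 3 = (l - 3)*(l - 1)*(l + 1)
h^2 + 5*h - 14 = (h - 2)*(h + 7)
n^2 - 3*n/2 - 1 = (n - 2)*(n + 1/2)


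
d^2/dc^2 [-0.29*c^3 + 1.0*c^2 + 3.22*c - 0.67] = 2.0 - 1.74*c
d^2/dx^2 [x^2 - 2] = 2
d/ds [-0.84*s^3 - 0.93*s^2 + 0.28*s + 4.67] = -2.52*s^2 - 1.86*s + 0.28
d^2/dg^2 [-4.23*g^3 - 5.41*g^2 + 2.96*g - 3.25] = -25.38*g - 10.82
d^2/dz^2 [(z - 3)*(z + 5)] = 2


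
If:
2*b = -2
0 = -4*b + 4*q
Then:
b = -1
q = -1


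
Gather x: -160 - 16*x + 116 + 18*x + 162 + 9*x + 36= 11*x + 154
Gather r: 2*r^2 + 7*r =2*r^2 + 7*r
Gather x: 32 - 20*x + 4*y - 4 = -20*x + 4*y + 28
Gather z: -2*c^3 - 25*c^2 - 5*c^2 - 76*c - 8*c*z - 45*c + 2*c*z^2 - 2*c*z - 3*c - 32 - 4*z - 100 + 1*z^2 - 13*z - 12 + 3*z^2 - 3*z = -2*c^3 - 30*c^2 - 124*c + z^2*(2*c + 4) + z*(-10*c - 20) - 144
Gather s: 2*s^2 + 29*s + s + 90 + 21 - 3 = 2*s^2 + 30*s + 108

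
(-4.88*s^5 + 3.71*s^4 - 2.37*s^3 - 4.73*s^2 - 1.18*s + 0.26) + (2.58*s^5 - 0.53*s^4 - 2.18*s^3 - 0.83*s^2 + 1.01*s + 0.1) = -2.3*s^5 + 3.18*s^4 - 4.55*s^3 - 5.56*s^2 - 0.17*s + 0.36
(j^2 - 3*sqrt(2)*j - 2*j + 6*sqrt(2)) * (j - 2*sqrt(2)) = j^3 - 5*sqrt(2)*j^2 - 2*j^2 + 12*j + 10*sqrt(2)*j - 24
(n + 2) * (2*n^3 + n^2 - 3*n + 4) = 2*n^4 + 5*n^3 - n^2 - 2*n + 8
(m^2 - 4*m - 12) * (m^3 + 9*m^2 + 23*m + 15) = m^5 + 5*m^4 - 25*m^3 - 185*m^2 - 336*m - 180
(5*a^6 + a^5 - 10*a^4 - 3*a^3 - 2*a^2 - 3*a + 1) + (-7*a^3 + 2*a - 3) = 5*a^6 + a^5 - 10*a^4 - 10*a^3 - 2*a^2 - a - 2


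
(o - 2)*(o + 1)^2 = o^3 - 3*o - 2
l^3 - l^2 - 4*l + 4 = (l - 2)*(l - 1)*(l + 2)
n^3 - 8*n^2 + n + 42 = (n - 7)*(n - 3)*(n + 2)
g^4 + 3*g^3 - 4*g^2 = g^2*(g - 1)*(g + 4)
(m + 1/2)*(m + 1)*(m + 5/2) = m^3 + 4*m^2 + 17*m/4 + 5/4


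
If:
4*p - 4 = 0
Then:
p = 1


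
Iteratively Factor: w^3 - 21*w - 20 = (w + 1)*(w^2 - w - 20) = (w + 1)*(w + 4)*(w - 5)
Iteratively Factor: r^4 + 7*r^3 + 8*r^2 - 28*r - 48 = (r + 2)*(r^3 + 5*r^2 - 2*r - 24) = (r - 2)*(r + 2)*(r^2 + 7*r + 12) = (r - 2)*(r + 2)*(r + 4)*(r + 3)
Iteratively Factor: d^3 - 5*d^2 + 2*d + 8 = (d - 4)*(d^2 - d - 2) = (d - 4)*(d + 1)*(d - 2)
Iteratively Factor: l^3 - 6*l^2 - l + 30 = (l - 5)*(l^2 - l - 6) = (l - 5)*(l - 3)*(l + 2)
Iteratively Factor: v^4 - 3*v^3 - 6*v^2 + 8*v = (v - 4)*(v^3 + v^2 - 2*v) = (v - 4)*(v + 2)*(v^2 - v) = (v - 4)*(v - 1)*(v + 2)*(v)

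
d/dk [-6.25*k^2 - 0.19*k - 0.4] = -12.5*k - 0.19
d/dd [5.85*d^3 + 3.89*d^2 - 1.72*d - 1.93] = 17.55*d^2 + 7.78*d - 1.72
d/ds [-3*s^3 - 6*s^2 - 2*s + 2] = -9*s^2 - 12*s - 2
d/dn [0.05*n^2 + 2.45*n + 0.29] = 0.1*n + 2.45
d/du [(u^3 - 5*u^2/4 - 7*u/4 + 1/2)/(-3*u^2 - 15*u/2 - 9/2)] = (-8*u^2 - 24*u + 31)/(6*(4*u^2 + 12*u + 9))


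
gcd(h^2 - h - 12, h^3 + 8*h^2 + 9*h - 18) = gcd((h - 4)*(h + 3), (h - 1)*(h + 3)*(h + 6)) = h + 3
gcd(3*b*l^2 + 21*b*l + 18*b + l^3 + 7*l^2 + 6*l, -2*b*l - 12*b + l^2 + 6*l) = l + 6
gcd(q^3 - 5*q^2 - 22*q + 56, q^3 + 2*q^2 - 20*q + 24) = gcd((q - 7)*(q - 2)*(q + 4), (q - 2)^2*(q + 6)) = q - 2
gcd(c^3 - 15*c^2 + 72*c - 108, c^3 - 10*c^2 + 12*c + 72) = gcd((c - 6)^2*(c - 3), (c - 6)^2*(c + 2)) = c^2 - 12*c + 36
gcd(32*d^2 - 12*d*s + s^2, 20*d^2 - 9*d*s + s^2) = -4*d + s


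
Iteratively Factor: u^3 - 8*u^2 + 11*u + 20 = (u - 4)*(u^2 - 4*u - 5) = (u - 5)*(u - 4)*(u + 1)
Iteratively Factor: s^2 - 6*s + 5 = (s - 1)*(s - 5)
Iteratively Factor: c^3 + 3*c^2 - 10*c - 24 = (c + 4)*(c^2 - c - 6) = (c - 3)*(c + 4)*(c + 2)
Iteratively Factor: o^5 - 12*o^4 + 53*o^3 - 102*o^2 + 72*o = (o - 4)*(o^4 - 8*o^3 + 21*o^2 - 18*o) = o*(o - 4)*(o^3 - 8*o^2 + 21*o - 18) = o*(o - 4)*(o - 3)*(o^2 - 5*o + 6) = o*(o - 4)*(o - 3)^2*(o - 2)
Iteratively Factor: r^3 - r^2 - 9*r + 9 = (r + 3)*(r^2 - 4*r + 3) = (r - 3)*(r + 3)*(r - 1)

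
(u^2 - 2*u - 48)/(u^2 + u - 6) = (u^2 - 2*u - 48)/(u^2 + u - 6)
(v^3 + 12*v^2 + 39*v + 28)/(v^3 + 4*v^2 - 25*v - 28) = (v + 4)/(v - 4)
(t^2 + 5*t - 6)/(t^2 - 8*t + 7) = (t + 6)/(t - 7)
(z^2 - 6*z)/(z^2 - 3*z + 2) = z*(z - 6)/(z^2 - 3*z + 2)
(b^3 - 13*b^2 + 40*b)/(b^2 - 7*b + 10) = b*(b - 8)/(b - 2)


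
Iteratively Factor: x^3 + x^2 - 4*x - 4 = (x + 1)*(x^2 - 4) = (x - 2)*(x + 1)*(x + 2)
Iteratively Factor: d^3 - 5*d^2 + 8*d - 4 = (d - 2)*(d^2 - 3*d + 2) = (d - 2)*(d - 1)*(d - 2)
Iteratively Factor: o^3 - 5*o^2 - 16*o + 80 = (o + 4)*(o^2 - 9*o + 20) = (o - 4)*(o + 4)*(o - 5)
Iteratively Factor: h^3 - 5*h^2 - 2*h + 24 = (h + 2)*(h^2 - 7*h + 12) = (h - 4)*(h + 2)*(h - 3)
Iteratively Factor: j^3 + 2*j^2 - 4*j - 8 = (j + 2)*(j^2 - 4) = (j + 2)^2*(j - 2)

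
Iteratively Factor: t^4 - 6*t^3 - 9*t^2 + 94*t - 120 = (t + 4)*(t^3 - 10*t^2 + 31*t - 30) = (t - 2)*(t + 4)*(t^2 - 8*t + 15) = (t - 3)*(t - 2)*(t + 4)*(t - 5)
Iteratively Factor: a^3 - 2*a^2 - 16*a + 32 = (a - 2)*(a^2 - 16) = (a - 2)*(a + 4)*(a - 4)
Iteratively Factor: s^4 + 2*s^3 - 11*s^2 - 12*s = (s + 4)*(s^3 - 2*s^2 - 3*s) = s*(s + 4)*(s^2 - 2*s - 3) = s*(s - 3)*(s + 4)*(s + 1)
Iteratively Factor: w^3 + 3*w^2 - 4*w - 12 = (w + 2)*(w^2 + w - 6) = (w + 2)*(w + 3)*(w - 2)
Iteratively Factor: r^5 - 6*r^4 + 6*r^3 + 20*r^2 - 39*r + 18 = (r - 1)*(r^4 - 5*r^3 + r^2 + 21*r - 18) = (r - 3)*(r - 1)*(r^3 - 2*r^2 - 5*r + 6) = (r - 3)*(r - 1)*(r + 2)*(r^2 - 4*r + 3) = (r - 3)*(r - 1)^2*(r + 2)*(r - 3)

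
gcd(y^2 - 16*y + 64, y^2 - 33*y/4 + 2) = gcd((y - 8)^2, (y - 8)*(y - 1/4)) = y - 8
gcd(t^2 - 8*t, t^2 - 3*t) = t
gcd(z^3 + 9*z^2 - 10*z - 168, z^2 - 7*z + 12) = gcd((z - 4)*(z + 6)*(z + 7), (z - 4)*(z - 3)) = z - 4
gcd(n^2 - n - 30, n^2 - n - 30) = n^2 - n - 30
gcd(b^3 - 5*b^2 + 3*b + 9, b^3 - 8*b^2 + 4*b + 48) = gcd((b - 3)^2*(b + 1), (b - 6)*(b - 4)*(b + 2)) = 1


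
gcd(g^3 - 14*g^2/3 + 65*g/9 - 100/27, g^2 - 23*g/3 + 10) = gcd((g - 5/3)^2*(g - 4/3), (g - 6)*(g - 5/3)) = g - 5/3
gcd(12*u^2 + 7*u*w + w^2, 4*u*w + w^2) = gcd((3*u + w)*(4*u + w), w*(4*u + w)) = 4*u + w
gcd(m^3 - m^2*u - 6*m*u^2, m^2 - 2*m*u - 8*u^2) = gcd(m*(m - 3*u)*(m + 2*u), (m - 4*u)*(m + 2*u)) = m + 2*u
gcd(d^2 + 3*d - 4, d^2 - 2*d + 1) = d - 1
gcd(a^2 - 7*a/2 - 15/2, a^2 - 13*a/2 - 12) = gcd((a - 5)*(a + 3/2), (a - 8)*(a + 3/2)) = a + 3/2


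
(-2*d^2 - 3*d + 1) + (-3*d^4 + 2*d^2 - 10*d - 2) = -3*d^4 - 13*d - 1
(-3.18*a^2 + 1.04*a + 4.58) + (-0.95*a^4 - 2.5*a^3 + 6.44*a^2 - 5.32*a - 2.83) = -0.95*a^4 - 2.5*a^3 + 3.26*a^2 - 4.28*a + 1.75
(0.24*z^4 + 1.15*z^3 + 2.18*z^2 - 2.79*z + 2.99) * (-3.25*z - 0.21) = -0.78*z^5 - 3.7879*z^4 - 7.3265*z^3 + 8.6097*z^2 - 9.1316*z - 0.6279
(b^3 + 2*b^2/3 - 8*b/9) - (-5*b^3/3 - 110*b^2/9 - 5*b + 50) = 8*b^3/3 + 116*b^2/9 + 37*b/9 - 50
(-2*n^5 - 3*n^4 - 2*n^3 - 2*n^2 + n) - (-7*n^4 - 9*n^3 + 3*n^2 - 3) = -2*n^5 + 4*n^4 + 7*n^3 - 5*n^2 + n + 3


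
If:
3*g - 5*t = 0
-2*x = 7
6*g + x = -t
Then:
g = 35/66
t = 7/22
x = -7/2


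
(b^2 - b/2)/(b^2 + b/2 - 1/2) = b/(b + 1)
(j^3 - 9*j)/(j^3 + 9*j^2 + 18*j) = (j - 3)/(j + 6)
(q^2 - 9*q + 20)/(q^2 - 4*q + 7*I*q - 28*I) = (q - 5)/(q + 7*I)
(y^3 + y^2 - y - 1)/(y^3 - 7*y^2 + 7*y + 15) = (y^2 - 1)/(y^2 - 8*y + 15)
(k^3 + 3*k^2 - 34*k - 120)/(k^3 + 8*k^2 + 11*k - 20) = (k - 6)/(k - 1)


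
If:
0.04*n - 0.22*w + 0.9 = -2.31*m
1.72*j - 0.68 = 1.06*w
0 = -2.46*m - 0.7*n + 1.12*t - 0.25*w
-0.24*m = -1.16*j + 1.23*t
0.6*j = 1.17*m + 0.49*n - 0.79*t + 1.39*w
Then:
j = 0.40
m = -0.43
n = 2.24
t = 0.46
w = 0.00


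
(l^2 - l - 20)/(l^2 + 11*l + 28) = (l - 5)/(l + 7)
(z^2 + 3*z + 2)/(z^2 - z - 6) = (z + 1)/(z - 3)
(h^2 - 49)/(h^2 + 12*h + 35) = (h - 7)/(h + 5)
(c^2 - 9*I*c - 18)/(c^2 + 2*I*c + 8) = (c^2 - 9*I*c - 18)/(c^2 + 2*I*c + 8)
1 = 1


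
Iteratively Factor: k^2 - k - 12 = (k - 4)*(k + 3)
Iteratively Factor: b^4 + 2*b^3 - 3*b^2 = (b + 3)*(b^3 - b^2) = b*(b + 3)*(b^2 - b) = b^2*(b + 3)*(b - 1)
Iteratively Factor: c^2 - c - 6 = (c - 3)*(c + 2)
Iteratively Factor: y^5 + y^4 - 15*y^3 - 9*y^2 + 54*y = (y)*(y^4 + y^3 - 15*y^2 - 9*y + 54) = y*(y - 3)*(y^3 + 4*y^2 - 3*y - 18) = y*(y - 3)*(y + 3)*(y^2 + y - 6) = y*(y - 3)*(y - 2)*(y + 3)*(y + 3)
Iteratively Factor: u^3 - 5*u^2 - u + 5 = (u + 1)*(u^2 - 6*u + 5) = (u - 1)*(u + 1)*(u - 5)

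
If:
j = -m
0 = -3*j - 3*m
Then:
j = -m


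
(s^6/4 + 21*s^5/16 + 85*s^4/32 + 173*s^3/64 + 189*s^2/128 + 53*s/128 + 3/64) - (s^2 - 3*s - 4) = s^6/4 + 21*s^5/16 + 85*s^4/32 + 173*s^3/64 + 61*s^2/128 + 437*s/128 + 259/64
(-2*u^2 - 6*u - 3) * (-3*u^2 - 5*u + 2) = 6*u^4 + 28*u^3 + 35*u^2 + 3*u - 6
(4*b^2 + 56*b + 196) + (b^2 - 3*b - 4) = 5*b^2 + 53*b + 192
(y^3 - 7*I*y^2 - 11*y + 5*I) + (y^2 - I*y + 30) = y^3 + y^2 - 7*I*y^2 - 11*y - I*y + 30 + 5*I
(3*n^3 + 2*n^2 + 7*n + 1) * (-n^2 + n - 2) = -3*n^5 + n^4 - 11*n^3 + 2*n^2 - 13*n - 2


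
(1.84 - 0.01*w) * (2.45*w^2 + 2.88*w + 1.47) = -0.0245*w^3 + 4.4792*w^2 + 5.2845*w + 2.7048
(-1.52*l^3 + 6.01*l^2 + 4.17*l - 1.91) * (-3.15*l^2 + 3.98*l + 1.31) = 4.788*l^5 - 24.9811*l^4 + 8.7931*l^3 + 30.4862*l^2 - 2.1391*l - 2.5021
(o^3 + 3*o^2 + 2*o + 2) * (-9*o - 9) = -9*o^4 - 36*o^3 - 45*o^2 - 36*o - 18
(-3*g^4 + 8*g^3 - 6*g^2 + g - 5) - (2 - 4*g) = -3*g^4 + 8*g^3 - 6*g^2 + 5*g - 7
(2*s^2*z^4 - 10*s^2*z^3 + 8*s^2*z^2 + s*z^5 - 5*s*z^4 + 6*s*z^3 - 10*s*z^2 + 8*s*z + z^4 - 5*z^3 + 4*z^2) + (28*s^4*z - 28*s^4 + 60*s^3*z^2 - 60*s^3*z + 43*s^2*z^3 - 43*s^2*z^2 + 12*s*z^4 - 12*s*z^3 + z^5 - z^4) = 28*s^4*z - 28*s^4 + 60*s^3*z^2 - 60*s^3*z + 2*s^2*z^4 + 33*s^2*z^3 - 35*s^2*z^2 + s*z^5 + 7*s*z^4 - 6*s*z^3 - 10*s*z^2 + 8*s*z + z^5 - 5*z^3 + 4*z^2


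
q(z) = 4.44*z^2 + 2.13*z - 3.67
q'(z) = 8.88*z + 2.13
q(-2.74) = 23.83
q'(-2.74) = -22.20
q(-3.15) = 33.68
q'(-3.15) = -25.84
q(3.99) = 75.51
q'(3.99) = 37.56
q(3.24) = 49.84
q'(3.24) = 30.90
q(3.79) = 68.18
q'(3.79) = 35.79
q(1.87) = 15.84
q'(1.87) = 18.74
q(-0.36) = -3.86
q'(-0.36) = -1.07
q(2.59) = 31.63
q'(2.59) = 25.13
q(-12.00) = 610.13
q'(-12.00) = -104.43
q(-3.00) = 29.90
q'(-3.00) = -24.51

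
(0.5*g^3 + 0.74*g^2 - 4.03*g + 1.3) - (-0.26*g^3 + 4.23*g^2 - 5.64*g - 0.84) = 0.76*g^3 - 3.49*g^2 + 1.61*g + 2.14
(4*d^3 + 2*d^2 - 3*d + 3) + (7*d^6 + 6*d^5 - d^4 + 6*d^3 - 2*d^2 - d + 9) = 7*d^6 + 6*d^5 - d^4 + 10*d^3 - 4*d + 12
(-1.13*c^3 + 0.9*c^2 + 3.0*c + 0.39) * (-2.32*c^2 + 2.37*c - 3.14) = 2.6216*c^5 - 4.7661*c^4 - 1.2788*c^3 + 3.3792*c^2 - 8.4957*c - 1.2246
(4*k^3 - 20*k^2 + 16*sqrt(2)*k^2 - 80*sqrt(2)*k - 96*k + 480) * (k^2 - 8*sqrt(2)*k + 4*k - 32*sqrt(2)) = 4*k^5 - 16*sqrt(2)*k^4 - 4*k^4 - 432*k^3 + 16*sqrt(2)*k^3 + 352*k^2 + 1088*sqrt(2)*k^2 - 768*sqrt(2)*k + 7040*k - 15360*sqrt(2)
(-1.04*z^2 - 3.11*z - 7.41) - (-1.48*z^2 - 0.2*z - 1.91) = 0.44*z^2 - 2.91*z - 5.5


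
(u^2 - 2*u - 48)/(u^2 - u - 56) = (u + 6)/(u + 7)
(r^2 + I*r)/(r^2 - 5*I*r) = (r + I)/(r - 5*I)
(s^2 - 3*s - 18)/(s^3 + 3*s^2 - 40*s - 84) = (s + 3)/(s^2 + 9*s + 14)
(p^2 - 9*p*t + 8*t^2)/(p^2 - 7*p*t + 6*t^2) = (p - 8*t)/(p - 6*t)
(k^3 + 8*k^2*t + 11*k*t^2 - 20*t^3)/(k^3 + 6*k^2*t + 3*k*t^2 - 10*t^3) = (k + 4*t)/(k + 2*t)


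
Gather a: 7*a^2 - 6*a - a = 7*a^2 - 7*a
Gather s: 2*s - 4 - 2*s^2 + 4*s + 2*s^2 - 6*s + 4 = 0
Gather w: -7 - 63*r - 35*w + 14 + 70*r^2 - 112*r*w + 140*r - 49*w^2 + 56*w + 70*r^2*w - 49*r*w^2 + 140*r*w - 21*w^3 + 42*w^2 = 70*r^2 + 77*r - 21*w^3 + w^2*(-49*r - 7) + w*(70*r^2 + 28*r + 21) + 7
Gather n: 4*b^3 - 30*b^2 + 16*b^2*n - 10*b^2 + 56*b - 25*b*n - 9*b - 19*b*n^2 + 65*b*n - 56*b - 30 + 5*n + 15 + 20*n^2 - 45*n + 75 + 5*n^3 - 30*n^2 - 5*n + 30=4*b^3 - 40*b^2 - 9*b + 5*n^3 + n^2*(-19*b - 10) + n*(16*b^2 + 40*b - 45) + 90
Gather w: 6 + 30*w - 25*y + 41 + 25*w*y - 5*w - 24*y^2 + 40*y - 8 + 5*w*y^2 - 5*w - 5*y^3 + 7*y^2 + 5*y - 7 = w*(5*y^2 + 25*y + 20) - 5*y^3 - 17*y^2 + 20*y + 32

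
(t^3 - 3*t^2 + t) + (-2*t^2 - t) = t^3 - 5*t^2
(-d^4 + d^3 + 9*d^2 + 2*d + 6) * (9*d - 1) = -9*d^5 + 10*d^4 + 80*d^3 + 9*d^2 + 52*d - 6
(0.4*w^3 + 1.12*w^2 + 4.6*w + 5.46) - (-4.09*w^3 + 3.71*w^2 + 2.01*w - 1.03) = 4.49*w^3 - 2.59*w^2 + 2.59*w + 6.49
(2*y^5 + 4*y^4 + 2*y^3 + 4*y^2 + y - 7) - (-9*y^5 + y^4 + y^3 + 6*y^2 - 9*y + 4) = 11*y^5 + 3*y^4 + y^3 - 2*y^2 + 10*y - 11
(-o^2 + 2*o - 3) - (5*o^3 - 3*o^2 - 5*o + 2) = -5*o^3 + 2*o^2 + 7*o - 5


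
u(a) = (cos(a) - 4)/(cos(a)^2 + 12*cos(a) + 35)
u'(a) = (2*sin(a)*cos(a) + 12*sin(a))*(cos(a) - 4)/(cos(a)^2 + 12*cos(a) + 35)^2 - sin(a)/(cos(a)^2 + 12*cos(a) + 35) = (cos(a)^2 - 8*cos(a) - 83)*sin(a)/(cos(a)^2 + 12*cos(a) + 35)^2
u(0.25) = -0.06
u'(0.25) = -0.01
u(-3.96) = -0.17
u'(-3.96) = -0.08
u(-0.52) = -0.07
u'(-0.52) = 0.02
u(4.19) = -0.15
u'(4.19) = 0.08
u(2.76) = -0.20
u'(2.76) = -0.05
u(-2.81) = -0.20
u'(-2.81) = 0.04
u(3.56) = -0.20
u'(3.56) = 0.05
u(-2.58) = -0.19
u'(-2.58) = 0.06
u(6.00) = -0.06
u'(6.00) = 0.01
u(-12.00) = -0.07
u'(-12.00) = -0.02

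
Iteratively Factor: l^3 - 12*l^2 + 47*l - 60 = (l - 5)*(l^2 - 7*l + 12) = (l - 5)*(l - 3)*(l - 4)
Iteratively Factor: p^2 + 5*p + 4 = (p + 4)*(p + 1)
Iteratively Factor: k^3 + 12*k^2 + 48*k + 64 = (k + 4)*(k^2 + 8*k + 16) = (k + 4)^2*(k + 4)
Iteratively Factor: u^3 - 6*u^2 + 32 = (u + 2)*(u^2 - 8*u + 16) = (u - 4)*(u + 2)*(u - 4)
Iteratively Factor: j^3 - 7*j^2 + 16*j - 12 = (j - 2)*(j^2 - 5*j + 6) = (j - 2)^2*(j - 3)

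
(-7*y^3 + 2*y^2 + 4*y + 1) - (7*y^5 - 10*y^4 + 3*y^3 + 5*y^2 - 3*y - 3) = -7*y^5 + 10*y^4 - 10*y^3 - 3*y^2 + 7*y + 4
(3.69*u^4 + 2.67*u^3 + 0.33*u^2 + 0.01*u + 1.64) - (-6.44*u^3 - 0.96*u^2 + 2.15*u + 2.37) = 3.69*u^4 + 9.11*u^3 + 1.29*u^2 - 2.14*u - 0.73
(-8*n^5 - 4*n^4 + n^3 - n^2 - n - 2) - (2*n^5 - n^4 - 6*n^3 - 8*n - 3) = -10*n^5 - 3*n^4 + 7*n^3 - n^2 + 7*n + 1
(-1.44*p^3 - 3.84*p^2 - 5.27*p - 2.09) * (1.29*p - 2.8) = -1.8576*p^4 - 0.9216*p^3 + 3.9537*p^2 + 12.0599*p + 5.852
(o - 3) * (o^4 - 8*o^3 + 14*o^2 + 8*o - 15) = o^5 - 11*o^4 + 38*o^3 - 34*o^2 - 39*o + 45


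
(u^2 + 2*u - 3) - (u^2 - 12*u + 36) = 14*u - 39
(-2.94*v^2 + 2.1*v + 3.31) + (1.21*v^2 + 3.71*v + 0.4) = -1.73*v^2 + 5.81*v + 3.71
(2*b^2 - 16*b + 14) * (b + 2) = 2*b^3 - 12*b^2 - 18*b + 28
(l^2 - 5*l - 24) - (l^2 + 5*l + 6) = -10*l - 30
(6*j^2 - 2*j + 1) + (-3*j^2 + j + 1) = 3*j^2 - j + 2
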